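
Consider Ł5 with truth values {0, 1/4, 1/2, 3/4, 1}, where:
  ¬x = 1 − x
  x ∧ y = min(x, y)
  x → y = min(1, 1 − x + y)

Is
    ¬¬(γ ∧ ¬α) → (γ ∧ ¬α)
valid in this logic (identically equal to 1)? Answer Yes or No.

At α = 0, γ = 3/4, for instance:
¬α = ¬0 = 1
γ ∧ ¬α = 3/4 ∧ 1 = 3/4
¬(γ ∧ ¬α) = ¬3/4 = 1/4
¬¬(γ ∧ ¬α) = ¬1/4 = 3/4
¬¬(γ ∧ ¬α) → (γ ∧ ¬α) = 3/4 → 3/4 = 1
and checking the remaining 24 assignments likewise gives ≥ 1 in every case.

Yes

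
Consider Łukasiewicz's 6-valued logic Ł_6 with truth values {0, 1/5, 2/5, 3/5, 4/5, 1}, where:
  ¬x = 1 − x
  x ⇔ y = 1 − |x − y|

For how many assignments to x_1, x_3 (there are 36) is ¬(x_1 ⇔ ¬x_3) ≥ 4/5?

6

value 1: 2 assignments (counts)
value 4/5: 4 assignments (counts)
value 3/5: 6 assignments
value 2/5: 8 assignments
value 1/5: 10 assignments
value 0: 6 assignments
So 6 of the 36 assignments meet the threshold.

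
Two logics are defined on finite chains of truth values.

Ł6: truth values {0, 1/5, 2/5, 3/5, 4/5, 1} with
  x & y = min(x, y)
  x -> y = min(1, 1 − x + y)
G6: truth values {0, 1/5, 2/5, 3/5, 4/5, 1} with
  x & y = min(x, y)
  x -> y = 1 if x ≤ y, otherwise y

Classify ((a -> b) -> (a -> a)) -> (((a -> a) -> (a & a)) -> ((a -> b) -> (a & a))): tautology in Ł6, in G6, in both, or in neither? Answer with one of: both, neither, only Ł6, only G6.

both

In Ł6: every assignment gives 1 — tautology.
In G6: every assignment gives 1 — tautology.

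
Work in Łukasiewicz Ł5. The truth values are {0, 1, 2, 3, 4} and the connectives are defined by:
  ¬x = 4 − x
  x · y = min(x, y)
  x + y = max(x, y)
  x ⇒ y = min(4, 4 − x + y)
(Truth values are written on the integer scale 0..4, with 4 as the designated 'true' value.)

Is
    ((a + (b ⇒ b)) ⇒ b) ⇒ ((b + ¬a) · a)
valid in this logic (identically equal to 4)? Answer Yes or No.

Counterexample: take a = 0, b = 1.
b ⇒ b = 1 ⇒ 1 = 4
a + (b ⇒ b) = 0 + 4 = 4
(a + (b ⇒ b)) ⇒ b = 4 ⇒ 1 = 1
¬a = ¬0 = 4
b + ¬a = 1 + 4 = 4
(b + ¬a) · a = 4 · 0 = 0
((a + (b ⇒ b)) ⇒ b) ⇒ ((b + ¬a) · a) = 1 ⇒ 0 = 3
This gives 3 ≠ 4.

No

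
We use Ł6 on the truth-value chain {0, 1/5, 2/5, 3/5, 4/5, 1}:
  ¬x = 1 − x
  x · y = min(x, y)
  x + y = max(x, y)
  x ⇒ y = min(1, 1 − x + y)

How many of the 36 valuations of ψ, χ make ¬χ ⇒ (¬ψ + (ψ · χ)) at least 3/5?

value 1: 24 assignments (counts)
value 4/5: 5 assignments (counts)
value 3/5: 2 assignments (counts)
value 2/5: 3 assignments
value 1/5: 1 assignment
value 0: 1 assignment
So 31 of the 36 assignments meet the threshold.

31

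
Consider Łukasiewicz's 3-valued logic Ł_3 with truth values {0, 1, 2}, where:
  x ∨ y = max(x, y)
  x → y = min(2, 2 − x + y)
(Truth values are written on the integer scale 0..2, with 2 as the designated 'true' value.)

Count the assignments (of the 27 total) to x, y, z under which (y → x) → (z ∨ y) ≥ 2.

17

value 2: 17 assignments (counts)
value 1: 7 assignments
value 0: 3 assignments
So 17 of the 27 assignments meet the threshold.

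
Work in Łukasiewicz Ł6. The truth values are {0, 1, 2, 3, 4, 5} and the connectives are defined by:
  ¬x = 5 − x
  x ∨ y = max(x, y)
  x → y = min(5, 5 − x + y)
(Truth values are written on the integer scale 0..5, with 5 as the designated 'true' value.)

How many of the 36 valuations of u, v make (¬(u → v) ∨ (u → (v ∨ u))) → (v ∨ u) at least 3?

27

value 5: 11 assignments (counts)
value 4: 9 assignments (counts)
value 3: 7 assignments (counts)
value 2: 5 assignments
value 1: 3 assignments
value 0: 1 assignment
So 27 of the 36 assignments meet the threshold.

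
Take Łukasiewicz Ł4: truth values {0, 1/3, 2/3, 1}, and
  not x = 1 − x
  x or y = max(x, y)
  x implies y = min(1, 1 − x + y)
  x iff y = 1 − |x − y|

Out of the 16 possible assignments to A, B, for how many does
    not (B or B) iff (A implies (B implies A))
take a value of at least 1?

A = 0, B = 0 ↦ 1  ≥
A = 0, B = 1/3 ↦ 2/3  <
A = 0, B = 2/3 ↦ 1/3  <
A = 0, B = 1 ↦ 0  <
A = 1/3, B = 0 ↦ 1  ≥
A = 1/3, B = 1/3 ↦ 2/3  <
A = 1/3, B = 2/3 ↦ 1/3  <
A = 1/3, B = 1 ↦ 0  <
A = 2/3, B = 0 ↦ 1  ≥
A = 2/3, B = 1/3 ↦ 2/3  <
A = 2/3, B = 2/3 ↦ 1/3  <
A = 2/3, B = 1 ↦ 0  <
A = 1, B = 0 ↦ 1  ≥
A = 1, B = 1/3 ↦ 2/3  <
A = 1, B = 2/3 ↦ 1/3  <
A = 1, B = 1 ↦ 0  <
So 4 of the 16 assignments meet the threshold.

4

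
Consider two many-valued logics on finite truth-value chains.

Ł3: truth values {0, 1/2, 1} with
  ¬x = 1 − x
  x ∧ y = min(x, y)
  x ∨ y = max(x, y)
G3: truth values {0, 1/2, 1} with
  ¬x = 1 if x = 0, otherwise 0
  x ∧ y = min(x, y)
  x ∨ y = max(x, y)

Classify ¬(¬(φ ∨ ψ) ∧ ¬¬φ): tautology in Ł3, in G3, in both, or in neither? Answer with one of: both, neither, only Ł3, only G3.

In Ł3: at φ = 1/2, ψ = 0 the value is 1/2 — not a tautology.
In G3: every assignment gives 1 — tautology.

only G3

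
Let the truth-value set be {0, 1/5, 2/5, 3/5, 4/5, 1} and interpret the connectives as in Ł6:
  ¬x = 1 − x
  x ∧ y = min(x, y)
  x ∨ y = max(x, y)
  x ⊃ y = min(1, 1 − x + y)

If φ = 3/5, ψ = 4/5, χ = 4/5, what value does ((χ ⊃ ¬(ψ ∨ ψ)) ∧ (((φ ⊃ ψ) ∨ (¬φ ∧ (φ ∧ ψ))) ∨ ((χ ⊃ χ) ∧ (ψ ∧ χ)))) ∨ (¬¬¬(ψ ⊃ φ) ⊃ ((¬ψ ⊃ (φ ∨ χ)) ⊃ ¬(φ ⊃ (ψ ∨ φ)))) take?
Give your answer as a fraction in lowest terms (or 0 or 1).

4/5

ψ ∨ ψ = 4/5 ∨ 4/5 = 4/5
¬(ψ ∨ ψ) = ¬4/5 = 1/5
χ ⊃ ¬(ψ ∨ ψ) = 4/5 ⊃ 1/5 = 2/5
φ ⊃ ψ = 3/5 ⊃ 4/5 = 1
¬φ = ¬3/5 = 2/5
φ ∧ ψ = 3/5 ∧ 4/5 = 3/5
¬φ ∧ (φ ∧ ψ) = 2/5 ∧ 3/5 = 2/5
(φ ⊃ ψ) ∨ (¬φ ∧ (φ ∧ ψ)) = 1 ∨ 2/5 = 1
χ ⊃ χ = 4/5 ⊃ 4/5 = 1
ψ ∧ χ = 4/5 ∧ 4/5 = 4/5
(χ ⊃ χ) ∧ (ψ ∧ χ) = 1 ∧ 4/5 = 4/5
((φ ⊃ ψ) ∨ (¬φ ∧ (φ ∧ ψ))) ∨ ((χ ⊃ χ) ∧ (ψ ∧ χ)) = 1 ∨ 4/5 = 1
(χ ⊃ ¬(ψ ∨ ψ)) ∧ (((φ ⊃ ψ) ∨ (¬φ ∧ (φ ∧ ψ))) ∨ ((χ ⊃ χ) ∧ (ψ ∧ χ))) = 2/5 ∧ 1 = 2/5
ψ ⊃ φ = 4/5 ⊃ 3/5 = 4/5
¬(ψ ⊃ φ) = ¬4/5 = 1/5
¬¬(ψ ⊃ φ) = ¬1/5 = 4/5
¬¬¬(ψ ⊃ φ) = ¬4/5 = 1/5
¬ψ = ¬4/5 = 1/5
φ ∨ χ = 3/5 ∨ 4/5 = 4/5
¬ψ ⊃ (φ ∨ χ) = 1/5 ⊃ 4/5 = 1
ψ ∨ φ = 4/5 ∨ 3/5 = 4/5
φ ⊃ (ψ ∨ φ) = 3/5 ⊃ 4/5 = 1
¬(φ ⊃ (ψ ∨ φ)) = ¬1 = 0
(¬ψ ⊃ (φ ∨ χ)) ⊃ ¬(φ ⊃ (ψ ∨ φ)) = 1 ⊃ 0 = 0
¬¬¬(ψ ⊃ φ) ⊃ ((¬ψ ⊃ (φ ∨ χ)) ⊃ ¬(φ ⊃ (ψ ∨ φ))) = 1/5 ⊃ 0 = 4/5
((χ ⊃ ¬(ψ ∨ ψ)) ∧ (((φ ⊃ ψ) ∨ (¬φ ∧ (φ ∧ ψ))) ∨ ((χ ⊃ χ) ∧ (ψ ∧ χ)))) ∨ (¬¬¬(ψ ⊃ φ) ⊃ ((¬ψ ⊃ (φ ∨ χ)) ⊃ ¬(φ ⊃ (ψ ∨ φ)))) = 2/5 ∨ 4/5 = 4/5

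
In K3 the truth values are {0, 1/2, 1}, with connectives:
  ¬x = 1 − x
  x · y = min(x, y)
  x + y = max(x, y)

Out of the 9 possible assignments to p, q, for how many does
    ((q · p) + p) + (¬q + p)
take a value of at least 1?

p = 0, q = 0 ↦ 1  ≥
p = 0, q = 1/2 ↦ 1/2  <
p = 0, q = 1 ↦ 0  <
p = 1/2, q = 0 ↦ 1  ≥
p = 1/2, q = 1/2 ↦ 1/2  <
p = 1/2, q = 1 ↦ 1/2  <
p = 1, q = 0 ↦ 1  ≥
p = 1, q = 1/2 ↦ 1  ≥
p = 1, q = 1 ↦ 1  ≥
So 5 of the 9 assignments meet the threshold.

5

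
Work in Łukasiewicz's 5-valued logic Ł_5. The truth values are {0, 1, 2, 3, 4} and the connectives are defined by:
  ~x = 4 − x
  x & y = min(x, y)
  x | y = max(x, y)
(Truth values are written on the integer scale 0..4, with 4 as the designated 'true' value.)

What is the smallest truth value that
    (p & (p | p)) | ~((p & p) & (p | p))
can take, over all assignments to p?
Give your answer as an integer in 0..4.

Take p = 2:
p | p = 2 | 2 = 2
p & (p | p) = 2 & 2 = 2
p & p = 2 & 2 = 2
p | p = 2 | 2 = 2
(p & p) & (p | p) = 2 & 2 = 2
~((p & p) & (p | p)) = ~2 = 2
(p & (p | p)) | ~((p & p) & (p | p)) = 2 | 2 = 2
No assignment yields a value below 2, so this is the minimum.

2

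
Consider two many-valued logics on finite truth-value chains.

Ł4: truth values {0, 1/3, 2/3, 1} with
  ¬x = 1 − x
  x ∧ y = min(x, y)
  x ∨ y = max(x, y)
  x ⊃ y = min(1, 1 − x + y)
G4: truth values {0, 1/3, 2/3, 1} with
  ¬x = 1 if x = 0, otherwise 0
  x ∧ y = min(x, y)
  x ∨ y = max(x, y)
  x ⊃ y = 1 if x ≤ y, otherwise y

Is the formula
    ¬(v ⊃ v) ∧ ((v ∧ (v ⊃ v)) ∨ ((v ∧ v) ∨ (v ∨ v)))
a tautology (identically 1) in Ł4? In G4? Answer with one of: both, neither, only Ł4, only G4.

neither

In Ł4: at v = 0 the value is 0 — not a tautology.
In G4: at v = 0 the value is 0 — not a tautology.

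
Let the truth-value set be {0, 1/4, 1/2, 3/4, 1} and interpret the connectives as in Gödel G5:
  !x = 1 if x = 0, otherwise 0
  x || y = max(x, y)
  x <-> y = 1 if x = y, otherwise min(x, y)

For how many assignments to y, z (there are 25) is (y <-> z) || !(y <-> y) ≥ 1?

5

value 1: 5 assignments (counts)
value 3/4: 2 assignments
value 1/2: 4 assignments
value 1/4: 6 assignments
value 0: 8 assignments
So 5 of the 25 assignments meet the threshold.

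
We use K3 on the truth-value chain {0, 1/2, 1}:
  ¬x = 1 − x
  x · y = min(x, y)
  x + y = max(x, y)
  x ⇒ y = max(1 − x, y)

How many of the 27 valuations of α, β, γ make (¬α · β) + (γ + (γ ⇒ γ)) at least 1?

19

value 1: 19 assignments (counts)
value 1/2: 8 assignments
So 19 of the 27 assignments meet the threshold.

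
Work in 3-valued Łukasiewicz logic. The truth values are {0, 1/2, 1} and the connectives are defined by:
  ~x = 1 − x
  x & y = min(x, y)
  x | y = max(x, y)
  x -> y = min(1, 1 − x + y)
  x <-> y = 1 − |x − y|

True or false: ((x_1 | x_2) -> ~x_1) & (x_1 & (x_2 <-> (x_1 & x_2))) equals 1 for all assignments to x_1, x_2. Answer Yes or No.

Counterexample: take x_1 = 0, x_2 = 0.
x_1 | x_2 = 0 | 0 = 0
~x_1 = ~0 = 1
(x_1 | x_2) -> ~x_1 = 0 -> 1 = 1
x_1 & x_2 = 0 & 0 = 0
x_2 <-> (x_1 & x_2) = 0 <-> 0 = 1
x_1 & (x_2 <-> (x_1 & x_2)) = 0 & 1 = 0
((x_1 | x_2) -> ~x_1) & (x_1 & (x_2 <-> (x_1 & x_2))) = 1 & 0 = 0
This gives 0 ≠ 1.

No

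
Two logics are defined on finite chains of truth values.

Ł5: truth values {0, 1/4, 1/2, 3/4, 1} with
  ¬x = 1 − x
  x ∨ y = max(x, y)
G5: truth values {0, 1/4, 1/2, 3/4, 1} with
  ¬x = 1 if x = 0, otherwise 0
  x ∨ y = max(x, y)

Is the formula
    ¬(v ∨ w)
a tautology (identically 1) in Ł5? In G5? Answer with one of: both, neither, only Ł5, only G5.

neither

In Ł5: at v = 0, w = 1/4 the value is 3/4 — not a tautology.
In G5: at v = 0, w = 1/4 the value is 0 — not a tautology.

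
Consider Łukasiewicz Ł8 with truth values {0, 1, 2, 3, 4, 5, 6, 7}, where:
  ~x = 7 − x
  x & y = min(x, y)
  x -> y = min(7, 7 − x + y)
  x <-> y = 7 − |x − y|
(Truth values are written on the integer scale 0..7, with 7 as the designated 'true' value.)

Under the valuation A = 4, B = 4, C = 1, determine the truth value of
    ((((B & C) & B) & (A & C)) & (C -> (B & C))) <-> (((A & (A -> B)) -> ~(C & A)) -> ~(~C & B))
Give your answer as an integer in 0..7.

B & C = 4 & 1 = 1
(B & C) & B = 1 & 4 = 1
A & C = 4 & 1 = 1
((B & C) & B) & (A & C) = 1 & 1 = 1
B & C = 4 & 1 = 1
C -> (B & C) = 1 -> 1 = 7
(((B & C) & B) & (A & C)) & (C -> (B & C)) = 1 & 7 = 1
A -> B = 4 -> 4 = 7
A & (A -> B) = 4 & 7 = 4
C & A = 1 & 4 = 1
~(C & A) = ~1 = 6
(A & (A -> B)) -> ~(C & A) = 4 -> 6 = 7
~C = ~1 = 6
~C & B = 6 & 4 = 4
~(~C & B) = ~4 = 3
((A & (A -> B)) -> ~(C & A)) -> ~(~C & B) = 7 -> 3 = 3
((((B & C) & B) & (A & C)) & (C -> (B & C))) <-> (((A & (A -> B)) -> ~(C & A)) -> ~(~C & B)) = 1 <-> 3 = 5

5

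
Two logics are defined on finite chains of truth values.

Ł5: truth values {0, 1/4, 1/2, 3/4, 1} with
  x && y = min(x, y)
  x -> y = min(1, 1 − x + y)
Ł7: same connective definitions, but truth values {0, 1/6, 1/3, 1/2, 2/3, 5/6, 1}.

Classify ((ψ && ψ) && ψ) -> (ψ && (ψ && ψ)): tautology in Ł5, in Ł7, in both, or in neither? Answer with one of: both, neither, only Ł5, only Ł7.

In Ł5: every assignment gives 1 — tautology.
In Ł7: every assignment gives 1 — tautology.

both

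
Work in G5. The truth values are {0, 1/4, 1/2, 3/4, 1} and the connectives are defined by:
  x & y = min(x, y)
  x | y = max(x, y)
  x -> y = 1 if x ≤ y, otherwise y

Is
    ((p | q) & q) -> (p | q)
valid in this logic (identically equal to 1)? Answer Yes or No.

Yes

At p = 1/4, q = 0, for instance:
p | q = 1/4 | 0 = 1/4
(p | q) & q = 1/4 & 0 = 0
((p | q) & q) -> (p | q) = 0 -> 1/4 = 1
and checking the remaining 24 assignments likewise gives ≥ 1 in every case.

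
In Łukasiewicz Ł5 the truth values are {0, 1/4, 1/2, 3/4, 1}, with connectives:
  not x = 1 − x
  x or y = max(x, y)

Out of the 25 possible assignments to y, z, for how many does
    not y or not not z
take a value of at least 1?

9

value 1: 9 assignments (counts)
value 3/4: 7 assignments
value 1/2: 5 assignments
value 1/4: 3 assignments
value 0: 1 assignment
So 9 of the 25 assignments meet the threshold.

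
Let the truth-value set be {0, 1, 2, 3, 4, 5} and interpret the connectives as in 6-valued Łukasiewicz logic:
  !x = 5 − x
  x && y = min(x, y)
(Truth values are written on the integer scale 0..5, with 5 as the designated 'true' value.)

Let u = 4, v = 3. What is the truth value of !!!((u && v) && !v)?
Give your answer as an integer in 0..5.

3

u && v = 4 && 3 = 3
!v = !3 = 2
(u && v) && !v = 3 && 2 = 2
!((u && v) && !v) = !2 = 3
!!((u && v) && !v) = !3 = 2
!!!((u && v) && !v) = !2 = 3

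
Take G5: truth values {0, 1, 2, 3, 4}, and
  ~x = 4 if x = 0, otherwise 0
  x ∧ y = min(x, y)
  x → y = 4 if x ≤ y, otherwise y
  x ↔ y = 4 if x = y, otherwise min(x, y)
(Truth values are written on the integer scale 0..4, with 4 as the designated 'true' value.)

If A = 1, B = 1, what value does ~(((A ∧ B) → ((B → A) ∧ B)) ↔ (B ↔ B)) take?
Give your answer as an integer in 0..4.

A ∧ B = 1 ∧ 1 = 1
B → A = 1 → 1 = 4
(B → A) ∧ B = 4 ∧ 1 = 1
(A ∧ B) → ((B → A) ∧ B) = 1 → 1 = 4
B ↔ B = 1 ↔ 1 = 4
((A ∧ B) → ((B → A) ∧ B)) ↔ (B ↔ B) = 4 ↔ 4 = 4
~(((A ∧ B) → ((B → A) ∧ B)) ↔ (B ↔ B)) = ~4 = 0

0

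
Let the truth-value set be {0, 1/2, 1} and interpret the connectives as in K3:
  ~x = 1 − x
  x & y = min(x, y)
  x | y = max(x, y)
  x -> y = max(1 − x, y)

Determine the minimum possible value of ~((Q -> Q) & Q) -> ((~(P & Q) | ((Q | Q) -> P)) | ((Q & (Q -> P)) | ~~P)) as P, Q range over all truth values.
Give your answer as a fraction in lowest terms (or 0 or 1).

Take P = 1/2, Q = 1/2:
Q -> Q = 1/2 -> 1/2 = 1/2
(Q -> Q) & Q = 1/2 & 1/2 = 1/2
~((Q -> Q) & Q) = ~1/2 = 1/2
P & Q = 1/2 & 1/2 = 1/2
~(P & Q) = ~1/2 = 1/2
Q | Q = 1/2 | 1/2 = 1/2
(Q | Q) -> P = 1/2 -> 1/2 = 1/2
~(P & Q) | ((Q | Q) -> P) = 1/2 | 1/2 = 1/2
Q -> P = 1/2 -> 1/2 = 1/2
Q & (Q -> P) = 1/2 & 1/2 = 1/2
~P = ~1/2 = 1/2
~~P = ~1/2 = 1/2
(Q & (Q -> P)) | ~~P = 1/2 | 1/2 = 1/2
(~(P & Q) | ((Q | Q) -> P)) | ((Q & (Q -> P)) | ~~P) = 1/2 | 1/2 = 1/2
~((Q -> Q) & Q) -> ((~(P & Q) | ((Q | Q) -> P)) | ((Q & (Q -> P)) | ~~P)) = 1/2 -> 1/2 = 1/2
No assignment yields a value below 1/2, so this is the minimum.

1/2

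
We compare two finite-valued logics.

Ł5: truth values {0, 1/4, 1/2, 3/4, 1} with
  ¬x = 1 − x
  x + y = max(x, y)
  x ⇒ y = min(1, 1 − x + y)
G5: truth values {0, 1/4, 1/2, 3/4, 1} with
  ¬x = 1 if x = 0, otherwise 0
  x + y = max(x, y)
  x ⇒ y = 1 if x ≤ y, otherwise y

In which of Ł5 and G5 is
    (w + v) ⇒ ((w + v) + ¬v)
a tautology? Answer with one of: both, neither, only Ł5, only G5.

both

In Ł5: every assignment gives 1 — tautology.
In G5: every assignment gives 1 — tautology.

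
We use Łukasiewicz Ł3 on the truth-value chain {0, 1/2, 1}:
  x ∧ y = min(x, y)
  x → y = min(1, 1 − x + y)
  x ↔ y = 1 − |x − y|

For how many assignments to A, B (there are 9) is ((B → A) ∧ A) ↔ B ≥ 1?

3

A = 0, B = 0 ↦ 1  ≥
A = 0, B = 1/2 ↦ 1/2  <
A = 0, B = 1 ↦ 0  <
A = 1/2, B = 0 ↦ 1/2  <
A = 1/2, B = 1/2 ↦ 1  ≥
A = 1/2, B = 1 ↦ 1/2  <
A = 1, B = 0 ↦ 0  <
A = 1, B = 1/2 ↦ 1/2  <
A = 1, B = 1 ↦ 1  ≥
So 3 of the 9 assignments meet the threshold.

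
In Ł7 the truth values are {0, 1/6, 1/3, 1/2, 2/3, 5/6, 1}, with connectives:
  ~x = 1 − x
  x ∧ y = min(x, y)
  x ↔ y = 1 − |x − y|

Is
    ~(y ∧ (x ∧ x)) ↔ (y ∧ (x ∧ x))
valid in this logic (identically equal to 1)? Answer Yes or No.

Counterexample: take x = 0, y = 0.
x ∧ x = 0 ∧ 0 = 0
y ∧ (x ∧ x) = 0 ∧ 0 = 0
~(y ∧ (x ∧ x)) = ~0 = 1
x ∧ x = 0 ∧ 0 = 0
y ∧ (x ∧ x) = 0 ∧ 0 = 0
~(y ∧ (x ∧ x)) ↔ (y ∧ (x ∧ x)) = 1 ↔ 0 = 0
This gives 0 ≠ 1.

No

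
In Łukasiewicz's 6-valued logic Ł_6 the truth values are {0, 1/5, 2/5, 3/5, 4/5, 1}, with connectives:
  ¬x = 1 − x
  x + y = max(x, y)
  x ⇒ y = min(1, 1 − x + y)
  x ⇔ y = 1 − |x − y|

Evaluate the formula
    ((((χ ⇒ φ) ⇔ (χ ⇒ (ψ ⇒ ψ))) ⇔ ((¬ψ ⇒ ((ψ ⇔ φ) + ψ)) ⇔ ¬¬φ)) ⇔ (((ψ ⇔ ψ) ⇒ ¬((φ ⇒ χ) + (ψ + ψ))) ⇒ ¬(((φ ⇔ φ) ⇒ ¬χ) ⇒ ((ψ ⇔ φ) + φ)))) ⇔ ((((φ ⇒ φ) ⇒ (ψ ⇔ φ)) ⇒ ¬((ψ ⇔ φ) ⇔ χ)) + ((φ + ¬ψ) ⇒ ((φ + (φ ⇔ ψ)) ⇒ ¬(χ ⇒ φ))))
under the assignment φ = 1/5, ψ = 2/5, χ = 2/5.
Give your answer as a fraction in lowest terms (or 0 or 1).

3/5

χ ⇒ φ = 2/5 ⇒ 1/5 = 4/5
ψ ⇒ ψ = 2/5 ⇒ 2/5 = 1
χ ⇒ (ψ ⇒ ψ) = 2/5 ⇒ 1 = 1
(χ ⇒ φ) ⇔ (χ ⇒ (ψ ⇒ ψ)) = 4/5 ⇔ 1 = 4/5
¬ψ = ¬2/5 = 3/5
ψ ⇔ φ = 2/5 ⇔ 1/5 = 4/5
(ψ ⇔ φ) + ψ = 4/5 + 2/5 = 4/5
¬ψ ⇒ ((ψ ⇔ φ) + ψ) = 3/5 ⇒ 4/5 = 1
¬φ = ¬1/5 = 4/5
¬¬φ = ¬4/5 = 1/5
(¬ψ ⇒ ((ψ ⇔ φ) + ψ)) ⇔ ¬¬φ = 1 ⇔ 1/5 = 1/5
((χ ⇒ φ) ⇔ (χ ⇒ (ψ ⇒ ψ))) ⇔ ((¬ψ ⇒ ((ψ ⇔ φ) + ψ)) ⇔ ¬¬φ) = 4/5 ⇔ 1/5 = 2/5
ψ ⇔ ψ = 2/5 ⇔ 2/5 = 1
φ ⇒ χ = 1/5 ⇒ 2/5 = 1
ψ + ψ = 2/5 + 2/5 = 2/5
(φ ⇒ χ) + (ψ + ψ) = 1 + 2/5 = 1
¬((φ ⇒ χ) + (ψ + ψ)) = ¬1 = 0
(ψ ⇔ ψ) ⇒ ¬((φ ⇒ χ) + (ψ + ψ)) = 1 ⇒ 0 = 0
φ ⇔ φ = 1/5 ⇔ 1/5 = 1
¬χ = ¬2/5 = 3/5
(φ ⇔ φ) ⇒ ¬χ = 1 ⇒ 3/5 = 3/5
ψ ⇔ φ = 2/5 ⇔ 1/5 = 4/5
(ψ ⇔ φ) + φ = 4/5 + 1/5 = 4/5
((φ ⇔ φ) ⇒ ¬χ) ⇒ ((ψ ⇔ φ) + φ) = 3/5 ⇒ 4/5 = 1
¬(((φ ⇔ φ) ⇒ ¬χ) ⇒ ((ψ ⇔ φ) + φ)) = ¬1 = 0
((ψ ⇔ ψ) ⇒ ¬((φ ⇒ χ) + (ψ + ψ))) ⇒ ¬(((φ ⇔ φ) ⇒ ¬χ) ⇒ ((ψ ⇔ φ) + φ)) = 0 ⇒ 0 = 1
(((χ ⇒ φ) ⇔ (χ ⇒ (ψ ⇒ ψ))) ⇔ ((¬ψ ⇒ ((ψ ⇔ φ) + ψ)) ⇔ ¬¬φ)) ⇔ (((ψ ⇔ ψ) ⇒ ¬((φ ⇒ χ) + (ψ + ψ))) ⇒ ¬(((φ ⇔ φ) ⇒ ¬χ) ⇒ ((ψ ⇔ φ) + φ))) = 2/5 ⇔ 1 = 2/5
φ ⇒ φ = 1/5 ⇒ 1/5 = 1
ψ ⇔ φ = 2/5 ⇔ 1/5 = 4/5
(φ ⇒ φ) ⇒ (ψ ⇔ φ) = 1 ⇒ 4/5 = 4/5
ψ ⇔ φ = 2/5 ⇔ 1/5 = 4/5
(ψ ⇔ φ) ⇔ χ = 4/5 ⇔ 2/5 = 3/5
¬((ψ ⇔ φ) ⇔ χ) = ¬3/5 = 2/5
((φ ⇒ φ) ⇒ (ψ ⇔ φ)) ⇒ ¬((ψ ⇔ φ) ⇔ χ) = 4/5 ⇒ 2/5 = 3/5
¬ψ = ¬2/5 = 3/5
φ + ¬ψ = 1/5 + 3/5 = 3/5
φ ⇔ ψ = 1/5 ⇔ 2/5 = 4/5
φ + (φ ⇔ ψ) = 1/5 + 4/5 = 4/5
χ ⇒ φ = 2/5 ⇒ 1/5 = 4/5
¬(χ ⇒ φ) = ¬4/5 = 1/5
(φ + (φ ⇔ ψ)) ⇒ ¬(χ ⇒ φ) = 4/5 ⇒ 1/5 = 2/5
(φ + ¬ψ) ⇒ ((φ + (φ ⇔ ψ)) ⇒ ¬(χ ⇒ φ)) = 3/5 ⇒ 2/5 = 4/5
(((φ ⇒ φ) ⇒ (ψ ⇔ φ)) ⇒ ¬((ψ ⇔ φ) ⇔ χ)) + ((φ + ¬ψ) ⇒ ((φ + (φ ⇔ ψ)) ⇒ ¬(χ ⇒ φ))) = 3/5 + 4/5 = 4/5
((((χ ⇒ φ) ⇔ (χ ⇒ (ψ ⇒ ψ))) ⇔ ((¬ψ ⇒ ((ψ ⇔ φ) + ψ)) ⇔ ¬¬φ)) ⇔ (((ψ ⇔ ψ) ⇒ ¬((φ ⇒ χ) + (ψ + ψ))) ⇒ ¬(((φ ⇔ φ) ⇒ ¬χ) ⇒ ((ψ ⇔ φ) + φ)))) ⇔ ((((φ ⇒ φ) ⇒ (ψ ⇔ φ)) ⇒ ¬((ψ ⇔ φ) ⇔ χ)) + ((φ + ¬ψ) ⇒ ((φ + (φ ⇔ ψ)) ⇒ ¬(χ ⇒ φ)))) = 2/5 ⇔ 4/5 = 3/5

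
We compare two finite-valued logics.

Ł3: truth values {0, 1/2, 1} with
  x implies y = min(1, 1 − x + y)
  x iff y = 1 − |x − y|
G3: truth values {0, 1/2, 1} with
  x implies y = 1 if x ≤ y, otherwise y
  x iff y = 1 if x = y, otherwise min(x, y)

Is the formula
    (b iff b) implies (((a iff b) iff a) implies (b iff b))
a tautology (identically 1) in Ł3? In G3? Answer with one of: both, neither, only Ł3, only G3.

In Ł3: every assignment gives 1 — tautology.
In G3: every assignment gives 1 — tautology.

both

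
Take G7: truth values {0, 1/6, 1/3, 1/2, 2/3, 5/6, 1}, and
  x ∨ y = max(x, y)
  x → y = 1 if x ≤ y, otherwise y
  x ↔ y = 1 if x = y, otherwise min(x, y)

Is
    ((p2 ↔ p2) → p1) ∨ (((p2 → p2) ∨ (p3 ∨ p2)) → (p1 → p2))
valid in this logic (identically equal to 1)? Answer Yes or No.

Counterexample: take p1 = 1/6, p2 = 0, p3 = 0.
p2 ↔ p2 = 0 ↔ 0 = 1
(p2 ↔ p2) → p1 = 1 → 1/6 = 1/6
p2 → p2 = 0 → 0 = 1
p3 ∨ p2 = 0 ∨ 0 = 0
(p2 → p2) ∨ (p3 ∨ p2) = 1 ∨ 0 = 1
p1 → p2 = 1/6 → 0 = 0
((p2 → p2) ∨ (p3 ∨ p2)) → (p1 → p2) = 1 → 0 = 0
((p2 ↔ p2) → p1) ∨ (((p2 → p2) ∨ (p3 ∨ p2)) → (p1 → p2)) = 1/6 ∨ 0 = 1/6
This gives 1/6 ≠ 1.

No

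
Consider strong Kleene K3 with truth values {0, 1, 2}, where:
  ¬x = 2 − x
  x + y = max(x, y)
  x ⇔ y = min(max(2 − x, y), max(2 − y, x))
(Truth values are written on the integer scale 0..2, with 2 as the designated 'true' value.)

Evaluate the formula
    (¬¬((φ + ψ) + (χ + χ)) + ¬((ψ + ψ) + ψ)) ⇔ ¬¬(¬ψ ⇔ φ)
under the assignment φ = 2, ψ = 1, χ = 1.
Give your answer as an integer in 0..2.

1

φ + ψ = 2 + 1 = 2
χ + χ = 1 + 1 = 1
(φ + ψ) + (χ + χ) = 2 + 1 = 2
¬((φ + ψ) + (χ + χ)) = ¬2 = 0
¬¬((φ + ψ) + (χ + χ)) = ¬0 = 2
ψ + ψ = 1 + 1 = 1
(ψ + ψ) + ψ = 1 + 1 = 1
¬((ψ + ψ) + ψ) = ¬1 = 1
¬¬((φ + ψ) + (χ + χ)) + ¬((ψ + ψ) + ψ) = 2 + 1 = 2
¬ψ = ¬1 = 1
¬ψ ⇔ φ = 1 ⇔ 2 = 1
¬(¬ψ ⇔ φ) = ¬1 = 1
¬¬(¬ψ ⇔ φ) = ¬1 = 1
(¬¬((φ + ψ) + (χ + χ)) + ¬((ψ + ψ) + ψ)) ⇔ ¬¬(¬ψ ⇔ φ) = 2 ⇔ 1 = 1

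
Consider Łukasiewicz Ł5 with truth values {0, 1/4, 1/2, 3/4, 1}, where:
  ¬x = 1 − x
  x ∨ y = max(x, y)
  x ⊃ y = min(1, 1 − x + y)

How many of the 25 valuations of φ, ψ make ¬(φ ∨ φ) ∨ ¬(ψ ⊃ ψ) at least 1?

value 1: 5 assignments (counts)
value 3/4: 5 assignments
value 1/2: 5 assignments
value 1/4: 5 assignments
value 0: 5 assignments
So 5 of the 25 assignments meet the threshold.

5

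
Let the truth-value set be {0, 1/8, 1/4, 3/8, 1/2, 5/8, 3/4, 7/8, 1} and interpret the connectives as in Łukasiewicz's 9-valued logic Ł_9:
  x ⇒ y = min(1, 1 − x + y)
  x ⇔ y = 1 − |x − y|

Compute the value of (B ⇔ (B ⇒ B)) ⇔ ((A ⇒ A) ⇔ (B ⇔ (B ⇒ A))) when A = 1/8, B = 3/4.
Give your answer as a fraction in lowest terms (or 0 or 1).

7/8

B ⇒ B = 3/4 ⇒ 3/4 = 1
B ⇔ (B ⇒ B) = 3/4 ⇔ 1 = 3/4
A ⇒ A = 1/8 ⇒ 1/8 = 1
B ⇒ A = 3/4 ⇒ 1/8 = 3/8
B ⇔ (B ⇒ A) = 3/4 ⇔ 3/8 = 5/8
(A ⇒ A) ⇔ (B ⇔ (B ⇒ A)) = 1 ⇔ 5/8 = 5/8
(B ⇔ (B ⇒ B)) ⇔ ((A ⇒ A) ⇔ (B ⇔ (B ⇒ A))) = 3/4 ⇔ 5/8 = 7/8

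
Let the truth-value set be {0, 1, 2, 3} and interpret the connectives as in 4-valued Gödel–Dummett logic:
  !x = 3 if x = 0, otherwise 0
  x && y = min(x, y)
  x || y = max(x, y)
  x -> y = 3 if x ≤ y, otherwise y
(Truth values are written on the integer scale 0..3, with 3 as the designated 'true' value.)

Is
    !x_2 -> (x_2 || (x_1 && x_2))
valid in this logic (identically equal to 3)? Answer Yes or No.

No

Counterexample: take x_1 = 0, x_2 = 0.
!x_2 = !0 = 3
x_1 && x_2 = 0 && 0 = 0
x_2 || (x_1 && x_2) = 0 || 0 = 0
!x_2 -> (x_2 || (x_1 && x_2)) = 3 -> 0 = 0
This gives 0 ≠ 3.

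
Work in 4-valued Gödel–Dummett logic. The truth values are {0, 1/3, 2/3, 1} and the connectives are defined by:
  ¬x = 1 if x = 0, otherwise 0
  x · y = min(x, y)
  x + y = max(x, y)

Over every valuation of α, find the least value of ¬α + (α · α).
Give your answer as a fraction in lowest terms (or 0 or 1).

Take α = 1/3:
¬α = ¬1/3 = 0
α · α = 1/3 · 1/3 = 1/3
¬α + (α · α) = 0 + 1/3 = 1/3
No assignment yields a value below 1/3, so this is the minimum.

1/3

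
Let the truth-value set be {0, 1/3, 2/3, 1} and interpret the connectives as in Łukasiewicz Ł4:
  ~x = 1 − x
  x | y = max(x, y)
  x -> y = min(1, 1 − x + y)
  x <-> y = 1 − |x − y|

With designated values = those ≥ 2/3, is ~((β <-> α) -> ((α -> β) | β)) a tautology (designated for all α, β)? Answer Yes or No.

Counterexample: take α = 0, β = 0.
β <-> α = 0 <-> 0 = 1
α -> β = 0 -> 0 = 1
(α -> β) | β = 1 | 0 = 1
(β <-> α) -> ((α -> β) | β) = 1 -> 1 = 1
~((β <-> α) -> ((α -> β) | β)) = ~1 = 0
This gives 0, which is below 2/3.

No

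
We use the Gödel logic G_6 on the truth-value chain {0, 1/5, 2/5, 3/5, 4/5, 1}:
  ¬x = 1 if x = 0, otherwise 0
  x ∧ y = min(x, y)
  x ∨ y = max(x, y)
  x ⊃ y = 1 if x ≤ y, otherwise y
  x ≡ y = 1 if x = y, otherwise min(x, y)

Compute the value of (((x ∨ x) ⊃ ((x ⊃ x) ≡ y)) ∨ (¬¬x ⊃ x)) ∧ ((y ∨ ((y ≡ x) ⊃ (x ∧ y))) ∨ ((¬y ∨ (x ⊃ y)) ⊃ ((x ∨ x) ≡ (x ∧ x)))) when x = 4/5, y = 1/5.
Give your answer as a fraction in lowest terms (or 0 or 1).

x ∨ x = 4/5 ∨ 4/5 = 4/5
x ⊃ x = 4/5 ⊃ 4/5 = 1
(x ⊃ x) ≡ y = 1 ≡ 1/5 = 1/5
(x ∨ x) ⊃ ((x ⊃ x) ≡ y) = 4/5 ⊃ 1/5 = 1/5
¬x = ¬4/5 = 0
¬¬x = ¬0 = 1
¬¬x ⊃ x = 1 ⊃ 4/5 = 4/5
((x ∨ x) ⊃ ((x ⊃ x) ≡ y)) ∨ (¬¬x ⊃ x) = 1/5 ∨ 4/5 = 4/5
y ≡ x = 1/5 ≡ 4/5 = 1/5
x ∧ y = 4/5 ∧ 1/5 = 1/5
(y ≡ x) ⊃ (x ∧ y) = 1/5 ⊃ 1/5 = 1
y ∨ ((y ≡ x) ⊃ (x ∧ y)) = 1/5 ∨ 1 = 1
¬y = ¬1/5 = 0
x ⊃ y = 4/5 ⊃ 1/5 = 1/5
¬y ∨ (x ⊃ y) = 0 ∨ 1/5 = 1/5
x ∨ x = 4/5 ∨ 4/5 = 4/5
x ∧ x = 4/5 ∧ 4/5 = 4/5
(x ∨ x) ≡ (x ∧ x) = 4/5 ≡ 4/5 = 1
(¬y ∨ (x ⊃ y)) ⊃ ((x ∨ x) ≡ (x ∧ x)) = 1/5 ⊃ 1 = 1
(y ∨ ((y ≡ x) ⊃ (x ∧ y))) ∨ ((¬y ∨ (x ⊃ y)) ⊃ ((x ∨ x) ≡ (x ∧ x))) = 1 ∨ 1 = 1
(((x ∨ x) ⊃ ((x ⊃ x) ≡ y)) ∨ (¬¬x ⊃ x)) ∧ ((y ∨ ((y ≡ x) ⊃ (x ∧ y))) ∨ ((¬y ∨ (x ⊃ y)) ⊃ ((x ∨ x) ≡ (x ∧ x)))) = 4/5 ∧ 1 = 4/5

4/5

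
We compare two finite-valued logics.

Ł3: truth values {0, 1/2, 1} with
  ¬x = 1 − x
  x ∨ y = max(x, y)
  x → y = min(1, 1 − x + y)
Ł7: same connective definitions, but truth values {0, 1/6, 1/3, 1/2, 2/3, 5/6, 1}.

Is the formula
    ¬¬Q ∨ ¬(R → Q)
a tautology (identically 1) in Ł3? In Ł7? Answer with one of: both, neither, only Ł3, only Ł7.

In Ł3: at Q = 0, R = 0 the value is 0 — not a tautology.
In Ł7: at Q = 0, R = 0 the value is 0 — not a tautology.

neither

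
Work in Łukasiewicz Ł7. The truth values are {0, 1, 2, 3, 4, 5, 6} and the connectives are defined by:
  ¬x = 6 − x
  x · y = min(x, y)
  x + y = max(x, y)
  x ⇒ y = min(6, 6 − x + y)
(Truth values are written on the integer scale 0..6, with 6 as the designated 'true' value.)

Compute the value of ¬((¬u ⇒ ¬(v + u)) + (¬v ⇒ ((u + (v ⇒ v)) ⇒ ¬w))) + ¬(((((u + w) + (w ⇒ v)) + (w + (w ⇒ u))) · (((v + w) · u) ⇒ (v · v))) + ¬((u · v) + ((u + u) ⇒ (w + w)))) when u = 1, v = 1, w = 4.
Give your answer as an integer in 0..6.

¬u = ¬1 = 5
v + u = 1 + 1 = 1
¬(v + u) = ¬1 = 5
¬u ⇒ ¬(v + u) = 5 ⇒ 5 = 6
¬v = ¬1 = 5
v ⇒ v = 1 ⇒ 1 = 6
u + (v ⇒ v) = 1 + 6 = 6
¬w = ¬4 = 2
(u + (v ⇒ v)) ⇒ ¬w = 6 ⇒ 2 = 2
¬v ⇒ ((u + (v ⇒ v)) ⇒ ¬w) = 5 ⇒ 2 = 3
(¬u ⇒ ¬(v + u)) + (¬v ⇒ ((u + (v ⇒ v)) ⇒ ¬w)) = 6 + 3 = 6
¬((¬u ⇒ ¬(v + u)) + (¬v ⇒ ((u + (v ⇒ v)) ⇒ ¬w))) = ¬6 = 0
u + w = 1 + 4 = 4
w ⇒ v = 4 ⇒ 1 = 3
(u + w) + (w ⇒ v) = 4 + 3 = 4
w ⇒ u = 4 ⇒ 1 = 3
w + (w ⇒ u) = 4 + 3 = 4
((u + w) + (w ⇒ v)) + (w + (w ⇒ u)) = 4 + 4 = 4
v + w = 1 + 4 = 4
(v + w) · u = 4 · 1 = 1
v · v = 1 · 1 = 1
((v + w) · u) ⇒ (v · v) = 1 ⇒ 1 = 6
(((u + w) + (w ⇒ v)) + (w + (w ⇒ u))) · (((v + w) · u) ⇒ (v · v)) = 4 · 6 = 4
u · v = 1 · 1 = 1
u + u = 1 + 1 = 1
w + w = 4 + 4 = 4
(u + u) ⇒ (w + w) = 1 ⇒ 4 = 6
(u · v) + ((u + u) ⇒ (w + w)) = 1 + 6 = 6
¬((u · v) + ((u + u) ⇒ (w + w))) = ¬6 = 0
((((u + w) + (w ⇒ v)) + (w + (w ⇒ u))) · (((v + w) · u) ⇒ (v · v))) + ¬((u · v) + ((u + u) ⇒ (w + w))) = 4 + 0 = 4
¬(((((u + w) + (w ⇒ v)) + (w + (w ⇒ u))) · (((v + w) · u) ⇒ (v · v))) + ¬((u · v) + ((u + u) ⇒ (w + w)))) = ¬4 = 2
¬((¬u ⇒ ¬(v + u)) + (¬v ⇒ ((u + (v ⇒ v)) ⇒ ¬w))) + ¬(((((u + w) + (w ⇒ v)) + (w + (w ⇒ u))) · (((v + w) · u) ⇒ (v · v))) + ¬((u · v) + ((u + u) ⇒ (w + w)))) = 0 + 2 = 2

2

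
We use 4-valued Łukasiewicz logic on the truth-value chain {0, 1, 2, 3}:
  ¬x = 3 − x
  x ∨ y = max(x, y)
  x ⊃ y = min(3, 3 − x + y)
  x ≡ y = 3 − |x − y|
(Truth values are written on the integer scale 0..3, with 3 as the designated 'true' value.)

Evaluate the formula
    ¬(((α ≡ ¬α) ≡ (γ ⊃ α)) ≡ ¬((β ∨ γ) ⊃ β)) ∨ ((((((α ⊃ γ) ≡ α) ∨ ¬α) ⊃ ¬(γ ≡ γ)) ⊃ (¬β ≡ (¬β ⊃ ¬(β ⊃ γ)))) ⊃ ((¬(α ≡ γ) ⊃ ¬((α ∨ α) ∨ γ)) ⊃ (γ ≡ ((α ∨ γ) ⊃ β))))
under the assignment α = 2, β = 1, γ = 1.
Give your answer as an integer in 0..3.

2

¬α = ¬2 = 1
α ≡ ¬α = 2 ≡ 1 = 2
γ ⊃ α = 1 ⊃ 2 = 3
(α ≡ ¬α) ≡ (γ ⊃ α) = 2 ≡ 3 = 2
β ∨ γ = 1 ∨ 1 = 1
(β ∨ γ) ⊃ β = 1 ⊃ 1 = 3
¬((β ∨ γ) ⊃ β) = ¬3 = 0
((α ≡ ¬α) ≡ (γ ⊃ α)) ≡ ¬((β ∨ γ) ⊃ β) = 2 ≡ 0 = 1
¬(((α ≡ ¬α) ≡ (γ ⊃ α)) ≡ ¬((β ∨ γ) ⊃ β)) = ¬1 = 2
α ⊃ γ = 2 ⊃ 1 = 2
(α ⊃ γ) ≡ α = 2 ≡ 2 = 3
¬α = ¬2 = 1
((α ⊃ γ) ≡ α) ∨ ¬α = 3 ∨ 1 = 3
γ ≡ γ = 1 ≡ 1 = 3
¬(γ ≡ γ) = ¬3 = 0
(((α ⊃ γ) ≡ α) ∨ ¬α) ⊃ ¬(γ ≡ γ) = 3 ⊃ 0 = 0
¬β = ¬1 = 2
¬β = ¬1 = 2
β ⊃ γ = 1 ⊃ 1 = 3
¬(β ⊃ γ) = ¬3 = 0
¬β ⊃ ¬(β ⊃ γ) = 2 ⊃ 0 = 1
¬β ≡ (¬β ⊃ ¬(β ⊃ γ)) = 2 ≡ 1 = 2
((((α ⊃ γ) ≡ α) ∨ ¬α) ⊃ ¬(γ ≡ γ)) ⊃ (¬β ≡ (¬β ⊃ ¬(β ⊃ γ))) = 0 ⊃ 2 = 3
α ≡ γ = 2 ≡ 1 = 2
¬(α ≡ γ) = ¬2 = 1
α ∨ α = 2 ∨ 2 = 2
(α ∨ α) ∨ γ = 2 ∨ 1 = 2
¬((α ∨ α) ∨ γ) = ¬2 = 1
¬(α ≡ γ) ⊃ ¬((α ∨ α) ∨ γ) = 1 ⊃ 1 = 3
α ∨ γ = 2 ∨ 1 = 2
(α ∨ γ) ⊃ β = 2 ⊃ 1 = 2
γ ≡ ((α ∨ γ) ⊃ β) = 1 ≡ 2 = 2
(¬(α ≡ γ) ⊃ ¬((α ∨ α) ∨ γ)) ⊃ (γ ≡ ((α ∨ γ) ⊃ β)) = 3 ⊃ 2 = 2
(((((α ⊃ γ) ≡ α) ∨ ¬α) ⊃ ¬(γ ≡ γ)) ⊃ (¬β ≡ (¬β ⊃ ¬(β ⊃ γ)))) ⊃ ((¬(α ≡ γ) ⊃ ¬((α ∨ α) ∨ γ)) ⊃ (γ ≡ ((α ∨ γ) ⊃ β))) = 3 ⊃ 2 = 2
¬(((α ≡ ¬α) ≡ (γ ⊃ α)) ≡ ¬((β ∨ γ) ⊃ β)) ∨ ((((((α ⊃ γ) ≡ α) ∨ ¬α) ⊃ ¬(γ ≡ γ)) ⊃ (¬β ≡ (¬β ⊃ ¬(β ⊃ γ)))) ⊃ ((¬(α ≡ γ) ⊃ ¬((α ∨ α) ∨ γ)) ⊃ (γ ≡ ((α ∨ γ) ⊃ β)))) = 2 ∨ 2 = 2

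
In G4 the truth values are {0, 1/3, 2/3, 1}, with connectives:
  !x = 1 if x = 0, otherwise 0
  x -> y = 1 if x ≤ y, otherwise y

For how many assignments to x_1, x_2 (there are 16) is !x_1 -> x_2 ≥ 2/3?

x_1 = 0, x_2 = 0 ↦ 0  <
x_1 = 0, x_2 = 1/3 ↦ 1/3  <
x_1 = 0, x_2 = 2/3 ↦ 2/3  ≥
x_1 = 0, x_2 = 1 ↦ 1  ≥
x_1 = 1/3, x_2 = 0 ↦ 1  ≥
x_1 = 1/3, x_2 = 1/3 ↦ 1  ≥
x_1 = 1/3, x_2 = 2/3 ↦ 1  ≥
x_1 = 1/3, x_2 = 1 ↦ 1  ≥
x_1 = 2/3, x_2 = 0 ↦ 1  ≥
x_1 = 2/3, x_2 = 1/3 ↦ 1  ≥
x_1 = 2/3, x_2 = 2/3 ↦ 1  ≥
x_1 = 2/3, x_2 = 1 ↦ 1  ≥
x_1 = 1, x_2 = 0 ↦ 1  ≥
x_1 = 1, x_2 = 1/3 ↦ 1  ≥
x_1 = 1, x_2 = 2/3 ↦ 1  ≥
x_1 = 1, x_2 = 1 ↦ 1  ≥
So 14 of the 16 assignments meet the threshold.

14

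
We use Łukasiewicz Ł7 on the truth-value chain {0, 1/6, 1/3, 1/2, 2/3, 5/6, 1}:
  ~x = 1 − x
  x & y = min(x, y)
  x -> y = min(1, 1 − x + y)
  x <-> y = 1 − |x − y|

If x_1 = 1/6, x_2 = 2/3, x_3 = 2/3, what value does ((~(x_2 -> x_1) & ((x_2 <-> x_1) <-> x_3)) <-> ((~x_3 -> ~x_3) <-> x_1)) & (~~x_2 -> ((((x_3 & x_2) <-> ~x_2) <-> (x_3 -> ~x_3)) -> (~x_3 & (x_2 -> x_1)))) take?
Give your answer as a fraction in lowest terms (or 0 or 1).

x_2 -> x_1 = 2/3 -> 1/6 = 1/2
~(x_2 -> x_1) = ~1/2 = 1/2
x_2 <-> x_1 = 2/3 <-> 1/6 = 1/2
(x_2 <-> x_1) <-> x_3 = 1/2 <-> 2/3 = 5/6
~(x_2 -> x_1) & ((x_2 <-> x_1) <-> x_3) = 1/2 & 5/6 = 1/2
~x_3 = ~2/3 = 1/3
~x_3 = ~2/3 = 1/3
~x_3 -> ~x_3 = 1/3 -> 1/3 = 1
(~x_3 -> ~x_3) <-> x_1 = 1 <-> 1/6 = 1/6
(~(x_2 -> x_1) & ((x_2 <-> x_1) <-> x_3)) <-> ((~x_3 -> ~x_3) <-> x_1) = 1/2 <-> 1/6 = 2/3
~x_2 = ~2/3 = 1/3
~~x_2 = ~1/3 = 2/3
x_3 & x_2 = 2/3 & 2/3 = 2/3
~x_2 = ~2/3 = 1/3
(x_3 & x_2) <-> ~x_2 = 2/3 <-> 1/3 = 2/3
~x_3 = ~2/3 = 1/3
x_3 -> ~x_3 = 2/3 -> 1/3 = 2/3
((x_3 & x_2) <-> ~x_2) <-> (x_3 -> ~x_3) = 2/3 <-> 2/3 = 1
~x_3 = ~2/3 = 1/3
x_2 -> x_1 = 2/3 -> 1/6 = 1/2
~x_3 & (x_2 -> x_1) = 1/3 & 1/2 = 1/3
(((x_3 & x_2) <-> ~x_2) <-> (x_3 -> ~x_3)) -> (~x_3 & (x_2 -> x_1)) = 1 -> 1/3 = 1/3
~~x_2 -> ((((x_3 & x_2) <-> ~x_2) <-> (x_3 -> ~x_3)) -> (~x_3 & (x_2 -> x_1))) = 2/3 -> 1/3 = 2/3
((~(x_2 -> x_1) & ((x_2 <-> x_1) <-> x_3)) <-> ((~x_3 -> ~x_3) <-> x_1)) & (~~x_2 -> ((((x_3 & x_2) <-> ~x_2) <-> (x_3 -> ~x_3)) -> (~x_3 & (x_2 -> x_1)))) = 2/3 & 2/3 = 2/3

2/3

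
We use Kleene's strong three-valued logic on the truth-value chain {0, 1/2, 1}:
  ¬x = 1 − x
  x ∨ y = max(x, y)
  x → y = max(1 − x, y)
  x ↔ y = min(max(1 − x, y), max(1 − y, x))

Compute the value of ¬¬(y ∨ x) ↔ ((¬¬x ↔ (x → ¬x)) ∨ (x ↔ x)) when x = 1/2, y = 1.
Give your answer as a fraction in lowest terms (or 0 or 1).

1/2

y ∨ x = 1 ∨ 1/2 = 1
¬(y ∨ x) = ¬1 = 0
¬¬(y ∨ x) = ¬0 = 1
¬x = ¬1/2 = 1/2
¬¬x = ¬1/2 = 1/2
¬x = ¬1/2 = 1/2
x → ¬x = 1/2 → 1/2 = 1/2
¬¬x ↔ (x → ¬x) = 1/2 ↔ 1/2 = 1/2
x ↔ x = 1/2 ↔ 1/2 = 1/2
(¬¬x ↔ (x → ¬x)) ∨ (x ↔ x) = 1/2 ∨ 1/2 = 1/2
¬¬(y ∨ x) ↔ ((¬¬x ↔ (x → ¬x)) ∨ (x ↔ x)) = 1 ↔ 1/2 = 1/2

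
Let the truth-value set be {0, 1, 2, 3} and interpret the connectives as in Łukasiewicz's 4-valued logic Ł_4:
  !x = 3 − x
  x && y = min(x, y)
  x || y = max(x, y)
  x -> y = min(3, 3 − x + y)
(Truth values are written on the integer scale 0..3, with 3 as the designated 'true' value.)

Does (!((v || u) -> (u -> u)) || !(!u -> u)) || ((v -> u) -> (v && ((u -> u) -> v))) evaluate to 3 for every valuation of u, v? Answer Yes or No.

Counterexample: take u = 1, v = 0.
v || u = 0 || 1 = 1
u -> u = 1 -> 1 = 3
(v || u) -> (u -> u) = 1 -> 3 = 3
!((v || u) -> (u -> u)) = !3 = 0
!u = !1 = 2
!u -> u = 2 -> 1 = 2
!(!u -> u) = !2 = 1
!((v || u) -> (u -> u)) || !(!u -> u) = 0 || 1 = 1
v -> u = 0 -> 1 = 3
u -> u = 1 -> 1 = 3
(u -> u) -> v = 3 -> 0 = 0
v && ((u -> u) -> v) = 0 && 0 = 0
(v -> u) -> (v && ((u -> u) -> v)) = 3 -> 0 = 0
(!((v || u) -> (u -> u)) || !(!u -> u)) || ((v -> u) -> (v && ((u -> u) -> v))) = 1 || 0 = 1
This gives 1 ≠ 3.

No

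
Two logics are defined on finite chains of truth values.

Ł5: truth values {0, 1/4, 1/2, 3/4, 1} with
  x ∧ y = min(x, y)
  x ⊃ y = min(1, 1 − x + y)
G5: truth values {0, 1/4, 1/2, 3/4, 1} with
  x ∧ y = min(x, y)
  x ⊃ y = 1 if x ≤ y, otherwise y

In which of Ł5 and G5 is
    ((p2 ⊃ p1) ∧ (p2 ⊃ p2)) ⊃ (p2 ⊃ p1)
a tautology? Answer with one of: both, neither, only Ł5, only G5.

In Ł5: every assignment gives 1 — tautology.
In G5: every assignment gives 1 — tautology.

both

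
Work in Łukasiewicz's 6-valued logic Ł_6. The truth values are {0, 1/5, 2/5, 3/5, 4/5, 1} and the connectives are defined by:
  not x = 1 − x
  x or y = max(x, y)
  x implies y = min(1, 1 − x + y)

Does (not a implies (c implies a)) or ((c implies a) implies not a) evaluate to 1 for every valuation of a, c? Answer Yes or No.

At a = 4/5, c = 0, for instance:
not a = not 4/5 = 1/5
c implies a = 0 implies 4/5 = 1
not a implies (c implies a) = 1/5 implies 1 = 1
(c implies a) implies not a = 1 implies 1/5 = 1/5
(not a implies (c implies a)) or ((c implies a) implies not a) = 1 or 1/5 = 1
and checking the remaining 35 assignments likewise gives ≥ 1 in every case.

Yes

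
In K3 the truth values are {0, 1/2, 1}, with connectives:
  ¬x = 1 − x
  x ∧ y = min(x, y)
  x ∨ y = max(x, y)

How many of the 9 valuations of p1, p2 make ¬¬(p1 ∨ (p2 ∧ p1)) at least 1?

p1 = 0, p2 = 0 ↦ 0  <
p1 = 0, p2 = 1/2 ↦ 0  <
p1 = 0, p2 = 1 ↦ 0  <
p1 = 1/2, p2 = 0 ↦ 1/2  <
p1 = 1/2, p2 = 1/2 ↦ 1/2  <
p1 = 1/2, p2 = 1 ↦ 1/2  <
p1 = 1, p2 = 0 ↦ 1  ≥
p1 = 1, p2 = 1/2 ↦ 1  ≥
p1 = 1, p2 = 1 ↦ 1  ≥
So 3 of the 9 assignments meet the threshold.

3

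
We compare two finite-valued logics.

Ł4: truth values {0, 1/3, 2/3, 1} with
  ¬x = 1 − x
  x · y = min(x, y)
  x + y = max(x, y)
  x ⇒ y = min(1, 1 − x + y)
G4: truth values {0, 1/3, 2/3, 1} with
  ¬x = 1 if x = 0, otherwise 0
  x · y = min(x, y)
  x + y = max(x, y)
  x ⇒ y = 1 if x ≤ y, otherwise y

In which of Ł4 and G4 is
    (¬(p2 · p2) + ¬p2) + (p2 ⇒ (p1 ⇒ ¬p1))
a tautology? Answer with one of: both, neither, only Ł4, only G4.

neither

In Ł4: at p1 = 2/3, p2 = 1 the value is 2/3 — not a tautology.
In G4: at p1 = 1/3, p2 = 1/3 the value is 0 — not a tautology.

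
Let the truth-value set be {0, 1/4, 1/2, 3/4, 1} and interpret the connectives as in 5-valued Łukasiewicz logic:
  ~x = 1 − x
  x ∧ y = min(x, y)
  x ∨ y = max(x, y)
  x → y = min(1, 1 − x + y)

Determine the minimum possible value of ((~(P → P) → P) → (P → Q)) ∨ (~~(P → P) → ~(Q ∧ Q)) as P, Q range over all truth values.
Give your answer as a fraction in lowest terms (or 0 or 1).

Take P = 1, Q = 1/2:
P → P = 1 → 1 = 1
~(P → P) = ~1 = 0
~(P → P) → P = 0 → 1 = 1
P → Q = 1 → 1/2 = 1/2
(~(P → P) → P) → (P → Q) = 1 → 1/2 = 1/2
P → P = 1 → 1 = 1
~(P → P) = ~1 = 0
~~(P → P) = ~0 = 1
Q ∧ Q = 1/2 ∧ 1/2 = 1/2
~(Q ∧ Q) = ~1/2 = 1/2
~~(P → P) → ~(Q ∧ Q) = 1 → 1/2 = 1/2
((~(P → P) → P) → (P → Q)) ∨ (~~(P → P) → ~(Q ∧ Q)) = 1/2 ∨ 1/2 = 1/2
No assignment yields a value below 1/2, so this is the minimum.

1/2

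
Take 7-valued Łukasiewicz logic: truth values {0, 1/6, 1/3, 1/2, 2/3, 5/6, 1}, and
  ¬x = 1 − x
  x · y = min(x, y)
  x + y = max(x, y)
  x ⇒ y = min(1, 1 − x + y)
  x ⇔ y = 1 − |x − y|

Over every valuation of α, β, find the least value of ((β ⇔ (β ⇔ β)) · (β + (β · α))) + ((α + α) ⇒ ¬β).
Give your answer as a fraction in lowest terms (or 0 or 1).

1/2

Take α = 1, β = 1/2:
β ⇔ β = 1/2 ⇔ 1/2 = 1
β ⇔ (β ⇔ β) = 1/2 ⇔ 1 = 1/2
β · α = 1/2 · 1 = 1/2
β + (β · α) = 1/2 + 1/2 = 1/2
(β ⇔ (β ⇔ β)) · (β + (β · α)) = 1/2 · 1/2 = 1/2
α + α = 1 + 1 = 1
¬β = ¬1/2 = 1/2
(α + α) ⇒ ¬β = 1 ⇒ 1/2 = 1/2
((β ⇔ (β ⇔ β)) · (β + (β · α))) + ((α + α) ⇒ ¬β) = 1/2 + 1/2 = 1/2
No assignment yields a value below 1/2, so this is the minimum.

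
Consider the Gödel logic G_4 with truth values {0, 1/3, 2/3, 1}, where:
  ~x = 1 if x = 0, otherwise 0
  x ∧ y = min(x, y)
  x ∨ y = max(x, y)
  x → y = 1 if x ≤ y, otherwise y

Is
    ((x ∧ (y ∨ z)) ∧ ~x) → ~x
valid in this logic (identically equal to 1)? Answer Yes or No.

Yes

At x = 1/3, y = 1/3, z = 1, for instance:
y ∨ z = 1/3 ∨ 1 = 1
x ∧ (y ∨ z) = 1/3 ∧ 1 = 1/3
~x = ~1/3 = 0
(x ∧ (y ∨ z)) ∧ ~x = 1/3 ∧ 0 = 0
((x ∧ (y ∨ z)) ∧ ~x) → ~x = 0 → 0 = 1
and checking the remaining 63 assignments likewise gives ≥ 1 in every case.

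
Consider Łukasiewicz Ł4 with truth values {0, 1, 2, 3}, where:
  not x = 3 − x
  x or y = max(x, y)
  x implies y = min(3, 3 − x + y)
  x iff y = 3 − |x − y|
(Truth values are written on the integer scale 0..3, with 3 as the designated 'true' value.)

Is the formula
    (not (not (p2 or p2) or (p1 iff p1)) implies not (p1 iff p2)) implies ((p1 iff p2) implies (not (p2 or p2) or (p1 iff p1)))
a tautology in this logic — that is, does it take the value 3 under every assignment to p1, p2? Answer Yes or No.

p1 = 0, p2 = 0 ↦ 3
p1 = 0, p2 = 1 ↦ 3
p1 = 0, p2 = 2 ↦ 3
p1 = 0, p2 = 3 ↦ 3
p1 = 1, p2 = 0 ↦ 3
p1 = 1, p2 = 1 ↦ 3
p1 = 1, p2 = 2 ↦ 3
p1 = 1, p2 = 3 ↦ 3
p1 = 2, p2 = 0 ↦ 3
p1 = 2, p2 = 1 ↦ 3
p1 = 2, p2 = 2 ↦ 3
p1 = 2, p2 = 3 ↦ 3
p1 = 3, p2 = 0 ↦ 3
p1 = 3, p2 = 1 ↦ 3
p1 = 3, p2 = 2 ↦ 3
p1 = 3, p2 = 3 ↦ 3
Every assignment gives a value ≥ 3.

Yes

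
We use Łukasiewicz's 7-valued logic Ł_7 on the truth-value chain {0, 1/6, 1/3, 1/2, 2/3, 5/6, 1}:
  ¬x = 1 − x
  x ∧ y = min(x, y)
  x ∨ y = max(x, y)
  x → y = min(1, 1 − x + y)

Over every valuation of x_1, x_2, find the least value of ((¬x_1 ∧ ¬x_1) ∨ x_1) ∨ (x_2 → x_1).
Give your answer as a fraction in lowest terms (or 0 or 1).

Take x_1 = 1/2, x_2 = 1:
¬x_1 = ¬1/2 = 1/2
¬x_1 = ¬1/2 = 1/2
¬x_1 ∧ ¬x_1 = 1/2 ∧ 1/2 = 1/2
(¬x_1 ∧ ¬x_1) ∨ x_1 = 1/2 ∨ 1/2 = 1/2
x_2 → x_1 = 1 → 1/2 = 1/2
((¬x_1 ∧ ¬x_1) ∨ x_1) ∨ (x_2 → x_1) = 1/2 ∨ 1/2 = 1/2
No assignment yields a value below 1/2, so this is the minimum.

1/2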